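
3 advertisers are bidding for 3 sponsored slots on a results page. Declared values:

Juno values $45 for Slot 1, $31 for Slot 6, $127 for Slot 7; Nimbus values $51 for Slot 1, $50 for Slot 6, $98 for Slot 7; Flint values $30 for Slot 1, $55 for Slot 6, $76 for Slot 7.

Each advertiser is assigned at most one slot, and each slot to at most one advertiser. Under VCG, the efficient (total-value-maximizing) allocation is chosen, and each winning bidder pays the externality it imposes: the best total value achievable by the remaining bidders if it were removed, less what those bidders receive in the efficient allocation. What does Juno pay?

Juno pays $47.

Efficient allocation: Juno→Slot 7 ($127), Nimbus→Slot 1 ($51), Flint→Slot 6 ($55); total welfare W = $233.
Juno receives Slot 7 at value $127, so the others get W − 127 = $106.
Without Juno: best allocation of the remaining 2 bidders over all 3 slots is Nimbus→Slot 7 ($98), Flint→Slot 6 ($55), total $153.
VCG payment = (others' best without Juno) − (others' welfare with Juno) = 153 − 106 = $47.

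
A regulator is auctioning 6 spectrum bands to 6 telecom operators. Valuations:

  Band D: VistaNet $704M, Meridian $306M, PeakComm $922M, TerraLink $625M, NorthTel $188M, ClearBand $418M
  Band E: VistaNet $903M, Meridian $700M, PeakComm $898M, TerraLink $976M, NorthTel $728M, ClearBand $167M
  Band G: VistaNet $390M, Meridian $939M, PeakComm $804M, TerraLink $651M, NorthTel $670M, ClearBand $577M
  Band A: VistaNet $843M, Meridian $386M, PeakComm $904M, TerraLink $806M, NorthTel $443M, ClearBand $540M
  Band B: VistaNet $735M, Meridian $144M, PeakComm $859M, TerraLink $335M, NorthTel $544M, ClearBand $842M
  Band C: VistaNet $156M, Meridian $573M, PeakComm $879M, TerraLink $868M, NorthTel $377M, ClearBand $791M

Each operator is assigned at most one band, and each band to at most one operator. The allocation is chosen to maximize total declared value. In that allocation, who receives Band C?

Optimal: VistaNet→Band A ($843M), Meridian→Band G ($939M), PeakComm→Band D ($922M), TerraLink→Band C ($868M), NorthTel→Band E ($728M), ClearBand→Band B ($842M) — total 843+939+922+868+728+842 = $5142M.
Column-greedy (each band in turn goes to its best remaining operator) gives $4899M, worse by 243.
Next-best assignment: VistaNet→Band A, Meridian→Band G, PeakComm→Band D, TerraLink→Band E, NorthTel→Band B, ClearBand→Band C = $5015M.
TerraLink's own top band is Band E ($976M), but forcing TerraLink→Band E and reassigning the rest optimally gives only $5015M — worse by 127.

TerraLink receives Band C.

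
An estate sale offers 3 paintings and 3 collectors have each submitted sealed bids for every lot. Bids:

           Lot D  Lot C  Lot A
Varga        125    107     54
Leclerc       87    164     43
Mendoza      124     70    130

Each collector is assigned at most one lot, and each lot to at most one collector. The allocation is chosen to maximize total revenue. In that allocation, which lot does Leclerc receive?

Optimal: Varga→Lot D ($125), Leclerc→Lot C ($164), Mendoza→Lot A ($130) — total 125+164+130 = $419.

Leclerc receives Lot C.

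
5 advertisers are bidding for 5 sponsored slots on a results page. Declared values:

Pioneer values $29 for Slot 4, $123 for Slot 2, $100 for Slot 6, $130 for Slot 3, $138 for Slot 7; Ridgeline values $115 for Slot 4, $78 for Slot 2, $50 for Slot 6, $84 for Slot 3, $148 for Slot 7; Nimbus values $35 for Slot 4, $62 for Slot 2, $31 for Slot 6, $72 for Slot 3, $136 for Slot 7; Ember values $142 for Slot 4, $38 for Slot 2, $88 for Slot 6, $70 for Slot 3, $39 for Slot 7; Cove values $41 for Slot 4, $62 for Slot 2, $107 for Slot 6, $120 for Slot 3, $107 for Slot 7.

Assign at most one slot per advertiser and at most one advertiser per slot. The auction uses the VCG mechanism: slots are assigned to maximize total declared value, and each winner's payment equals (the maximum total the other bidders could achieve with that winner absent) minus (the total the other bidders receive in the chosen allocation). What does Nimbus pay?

Nimbus pays $76.

Efficient allocation: Pioneer→Slot 3 ($130), Ridgeline→Slot 2 ($78), Nimbus→Slot 7 ($136), Ember→Slot 4 ($142), Cove→Slot 6 ($107); total welfare W = $593.
Nimbus receives Slot 7 at value $136, so the others get W − 136 = $457.
Without Nimbus: best allocation of the remaining 4 bidders over all 5 slots is Pioneer→Slot 2 ($123), Ridgeline→Slot 7 ($148), Ember→Slot 4 ($142), Cove→Slot 3 ($120), total $533.
VCG payment = (others' best without Nimbus) − (others' welfare with Nimbus) = 533 − 457 = $76.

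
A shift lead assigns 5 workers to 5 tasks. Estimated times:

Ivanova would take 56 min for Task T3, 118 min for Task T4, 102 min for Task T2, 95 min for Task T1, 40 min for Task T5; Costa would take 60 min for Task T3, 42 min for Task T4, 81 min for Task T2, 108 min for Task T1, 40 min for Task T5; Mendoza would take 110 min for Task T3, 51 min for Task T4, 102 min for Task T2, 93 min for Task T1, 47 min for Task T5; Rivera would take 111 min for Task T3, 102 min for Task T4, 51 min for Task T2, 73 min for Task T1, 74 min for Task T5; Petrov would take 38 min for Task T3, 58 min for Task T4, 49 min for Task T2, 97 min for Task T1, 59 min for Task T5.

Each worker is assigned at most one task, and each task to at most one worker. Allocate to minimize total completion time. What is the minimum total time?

Optimal: Ivanova→Task T5 (40 min), Costa→Task T4 (42 min), Mendoza→Task T1 (93 min), Rivera→Task T2 (51 min), Petrov→Task T3 (38 min) — total 40+42+93+51+38 = 264 min.

Minimum total: 264 min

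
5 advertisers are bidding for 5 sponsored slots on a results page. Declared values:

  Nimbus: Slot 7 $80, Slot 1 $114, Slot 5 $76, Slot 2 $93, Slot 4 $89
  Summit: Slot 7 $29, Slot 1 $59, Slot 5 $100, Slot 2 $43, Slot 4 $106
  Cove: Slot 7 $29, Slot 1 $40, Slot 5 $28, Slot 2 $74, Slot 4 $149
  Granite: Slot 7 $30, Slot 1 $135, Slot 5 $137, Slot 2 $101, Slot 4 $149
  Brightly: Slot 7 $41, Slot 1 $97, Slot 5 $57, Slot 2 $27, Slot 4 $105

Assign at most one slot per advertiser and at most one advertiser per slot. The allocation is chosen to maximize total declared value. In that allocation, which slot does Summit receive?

Optimal: Nimbus→Slot 7 ($80), Summit→Slot 5 ($100), Cove→Slot 4 ($149), Granite→Slot 2 ($101), Brightly→Slot 1 ($97) — total 80+100+149+101+97 = $527.
Column-greedy (each slot in turn goes to its best remaining advertiser) gives $494, worse by 33.
Swapping Summit↔Nimbus (Summit→Slot 7 $29, Nimbus→Slot 5 $76) loses 75.
No other one-to-one assignment exceeds $527.
Summit's own top slot is Slot 4 ($106), but forcing Summit→Slot 4 and reassigning the rest optimally gives only $494 — worse by 33.

Summit receives Slot 5.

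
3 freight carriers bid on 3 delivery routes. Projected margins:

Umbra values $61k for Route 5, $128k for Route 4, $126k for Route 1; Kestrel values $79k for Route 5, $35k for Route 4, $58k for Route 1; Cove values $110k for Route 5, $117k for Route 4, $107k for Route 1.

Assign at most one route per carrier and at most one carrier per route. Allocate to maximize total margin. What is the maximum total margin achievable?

This is a one-to-one assignment (maximum-weight bipartite matching).
Optimal: Umbra→Route 1 ($126k), Kestrel→Route 5 ($79k), Cove→Route 4 ($117k) — total 126+79+117 = $322k.
Row-greedy (each carrier in turn takes its best remaining route) gives $314k, worse by 8.

Maximum total: $322k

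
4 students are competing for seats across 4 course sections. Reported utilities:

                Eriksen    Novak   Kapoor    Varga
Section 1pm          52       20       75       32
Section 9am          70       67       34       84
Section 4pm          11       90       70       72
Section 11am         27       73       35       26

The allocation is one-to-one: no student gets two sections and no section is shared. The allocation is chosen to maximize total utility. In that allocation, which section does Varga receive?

Varga receives Section 4pm.

Treat this as an assignment problem: match each student to one section.
Optimal: Eriksen→Section 9am (70 points), Novak→Section 11am (73 points), Kapoor→Section 1pm (75 points), Varga→Section 4pm (72 points) — total 70+73+75+72 = 290 points.
Max-entry greedy (repeatedly take the single best remaining cell) gives 276 points, worse by 14.
Varga's own top section is Section 9am (84 points), but forcing Varga→Section 9am and reassigning the rest optimally gives only 279 points — worse by 11.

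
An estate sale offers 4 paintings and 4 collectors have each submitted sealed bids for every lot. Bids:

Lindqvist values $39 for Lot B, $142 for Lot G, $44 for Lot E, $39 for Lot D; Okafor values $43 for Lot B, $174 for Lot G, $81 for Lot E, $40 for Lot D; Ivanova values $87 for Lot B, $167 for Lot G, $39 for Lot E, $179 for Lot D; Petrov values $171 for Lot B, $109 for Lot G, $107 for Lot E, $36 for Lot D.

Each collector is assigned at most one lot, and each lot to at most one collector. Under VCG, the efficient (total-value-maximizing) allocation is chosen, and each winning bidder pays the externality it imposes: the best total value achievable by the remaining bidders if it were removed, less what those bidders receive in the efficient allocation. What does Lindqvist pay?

Lindqvist pays $93.

Efficient allocation: Lindqvist→Lot G ($142), Okafor→Lot E ($81), Ivanova→Lot D ($179), Petrov→Lot B ($171); total welfare W = $573.
Lindqvist receives Lot G at value $142, so the others get W − 142 = $431.
Without Lindqvist: best allocation of the remaining 3 bidders over all 4 lots is Okafor→Lot G ($174), Ivanova→Lot D ($179), Petrov→Lot B ($171), total $524.
VCG payment = (others' best without Lindqvist) − (others' welfare with Lindqvist) = 524 − 431 = $93.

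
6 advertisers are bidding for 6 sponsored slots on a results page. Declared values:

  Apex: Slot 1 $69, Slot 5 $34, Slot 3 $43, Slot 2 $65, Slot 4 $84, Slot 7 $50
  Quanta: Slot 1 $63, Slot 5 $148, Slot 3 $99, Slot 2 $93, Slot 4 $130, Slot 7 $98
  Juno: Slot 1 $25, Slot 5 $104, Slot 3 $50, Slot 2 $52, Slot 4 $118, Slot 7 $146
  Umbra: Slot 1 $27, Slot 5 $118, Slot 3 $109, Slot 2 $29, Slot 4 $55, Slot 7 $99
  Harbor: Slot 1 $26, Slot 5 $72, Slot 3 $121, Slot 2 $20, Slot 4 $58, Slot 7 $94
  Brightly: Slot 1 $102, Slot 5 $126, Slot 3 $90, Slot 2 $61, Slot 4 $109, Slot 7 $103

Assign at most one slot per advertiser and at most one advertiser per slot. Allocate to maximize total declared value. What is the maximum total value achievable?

Optimal: Apex→Slot 2 ($65), Quanta→Slot 4 ($130), Juno→Slot 7 ($146), Umbra→Slot 5 ($118), Harbor→Slot 3 ($121), Brightly→Slot 1 ($102) — total 65+130+146+118+121+102 = $682.
Max-entry greedy (repeatedly take the single best remaining cell) gives $622, worse by 60.
Swapping Quanta↔Brightly (Quanta→Slot 1 $63, Brightly→Slot 4 $109) loses 60.
Checked against all permutations: $682 is optimal.

Maximum total: $682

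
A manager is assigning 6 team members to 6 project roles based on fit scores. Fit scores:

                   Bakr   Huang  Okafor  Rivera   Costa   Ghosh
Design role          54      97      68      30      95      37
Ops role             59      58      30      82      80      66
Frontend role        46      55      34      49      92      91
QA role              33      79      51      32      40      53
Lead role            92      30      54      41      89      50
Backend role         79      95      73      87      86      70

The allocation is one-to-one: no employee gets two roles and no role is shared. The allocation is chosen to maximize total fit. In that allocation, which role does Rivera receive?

Optimal: Bakr→Lead role (92 pts), Huang→QA role (79 pts), Okafor→Backend role (73 pts), Rivera→Ops role (82 pts), Costa→Design role (95 pts), Ghosh→Frontend role (91 pts) — total 92+79+73+82+95+91 = 512 pts.
Column-greedy (each role in turn goes to its best remaining employee) gives 489 pts, worse by 23.
Rivera's own top role is Backend role (87 pts), but forcing Rivera→Backend role and reassigning the rest optimally gives only 498 pts — worse by 14.

Rivera receives Ops role.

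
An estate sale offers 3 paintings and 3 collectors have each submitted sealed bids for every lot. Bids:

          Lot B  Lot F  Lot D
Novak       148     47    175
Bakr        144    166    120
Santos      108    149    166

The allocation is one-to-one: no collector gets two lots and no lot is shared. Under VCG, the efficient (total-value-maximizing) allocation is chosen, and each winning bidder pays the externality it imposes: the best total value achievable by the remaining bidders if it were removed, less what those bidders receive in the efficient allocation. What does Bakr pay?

Bakr pays $10.

Efficient allocation: Novak→Lot B ($148), Bakr→Lot F ($166), Santos→Lot D ($166); total welfare W = $480.
Bakr receives Lot F at value $166, so the others get W − 166 = $314.
Without Bakr: best allocation of the remaining 2 bidders over all 3 lots is Novak→Lot D ($175), Santos→Lot F ($149), total $324.
VCG payment = (others' best without Bakr) − (others' welfare with Bakr) = 324 − 314 = $10.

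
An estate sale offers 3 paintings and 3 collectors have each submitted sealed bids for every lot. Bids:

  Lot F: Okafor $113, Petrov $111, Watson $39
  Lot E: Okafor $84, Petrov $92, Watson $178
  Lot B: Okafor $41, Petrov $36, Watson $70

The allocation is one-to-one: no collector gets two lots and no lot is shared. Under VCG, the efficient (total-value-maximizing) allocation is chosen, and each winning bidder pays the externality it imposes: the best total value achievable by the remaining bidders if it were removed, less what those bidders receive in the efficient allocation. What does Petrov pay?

Petrov pays $72.

Efficient allocation: Okafor→Lot B ($41), Petrov→Lot F ($111), Watson→Lot E ($178); total welfare W = $330.
Petrov receives Lot F at value $111, so the others get W − 111 = $219.
Without Petrov: best allocation of the remaining 2 bidders over all 3 lots is Okafor→Lot F ($113), Watson→Lot E ($178), total $291.
VCG payment = (others' best without Petrov) − (others' welfare with Petrov) = 291 − 219 = $72.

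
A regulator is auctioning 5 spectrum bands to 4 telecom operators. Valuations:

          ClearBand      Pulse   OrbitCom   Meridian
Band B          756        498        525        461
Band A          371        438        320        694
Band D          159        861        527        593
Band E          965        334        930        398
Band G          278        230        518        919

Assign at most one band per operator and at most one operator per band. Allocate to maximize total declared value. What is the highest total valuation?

Maximum total: $3466M

Optimal: ClearBand→Band B ($756M), Pulse→Band D ($861M), OrbitCom→Band E ($930M), Meridian→Band G ($919M) — total 756+861+930+919 = $3466M.
Max-entry greedy (repeatedly take the single best remaining cell) gives $3270M, worse by 196.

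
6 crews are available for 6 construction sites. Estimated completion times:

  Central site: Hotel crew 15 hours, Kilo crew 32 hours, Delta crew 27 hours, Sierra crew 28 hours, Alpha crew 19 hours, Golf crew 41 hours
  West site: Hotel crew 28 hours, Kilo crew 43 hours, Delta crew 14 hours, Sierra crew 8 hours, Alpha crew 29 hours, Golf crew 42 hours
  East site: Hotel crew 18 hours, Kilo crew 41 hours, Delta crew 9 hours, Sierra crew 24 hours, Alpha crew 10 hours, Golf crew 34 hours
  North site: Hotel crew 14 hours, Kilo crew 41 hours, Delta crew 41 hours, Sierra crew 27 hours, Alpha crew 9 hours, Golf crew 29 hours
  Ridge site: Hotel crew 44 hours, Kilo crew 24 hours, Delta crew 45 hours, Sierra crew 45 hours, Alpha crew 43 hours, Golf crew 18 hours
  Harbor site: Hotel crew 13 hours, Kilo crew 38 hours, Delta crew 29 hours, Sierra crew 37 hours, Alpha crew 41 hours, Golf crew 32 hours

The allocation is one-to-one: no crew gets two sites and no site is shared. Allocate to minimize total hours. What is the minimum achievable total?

Optimal: Hotel crew→Harbor site (13 hours), Kilo crew→Central site (32 hours), Delta crew→East site (9 hours), Sierra crew→West site (8 hours), Alpha crew→North site (9 hours), Golf crew→Ridge site (18 hours) — total 13+32+9+8+9+18 = 89 hours.
Row-greedy (each crew in turn takes its cheapest remaining site) gives 104 hours, worse by 15.
Next-best assignment: Hotel crew→Central site, Kilo crew→Ridge site, Delta crew→East site, Sierra crew→West site, Alpha crew→North site, Golf crew→Harbor site = 97 hours.
Swapping Hotel crew↔Golf crew (Hotel crew→Ridge site 44 hours, Golf crew→Harbor site 32 hours) adds 45.

Min total: 89 hours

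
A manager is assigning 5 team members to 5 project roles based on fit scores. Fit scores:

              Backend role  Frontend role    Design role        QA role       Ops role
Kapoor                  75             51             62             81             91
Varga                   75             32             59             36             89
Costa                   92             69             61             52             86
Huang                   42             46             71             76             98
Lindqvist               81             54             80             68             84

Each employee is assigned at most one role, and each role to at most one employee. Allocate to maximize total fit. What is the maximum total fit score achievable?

Max total: 403 pts

Optimal: Kapoor→QA role (81 pts), Varga→Backend role (75 pts), Costa→Frontend role (69 pts), Huang→Ops role (98 pts), Lindqvist→Design role (80 pts) — total 81+75+69+98+80 = 403 pts.
Column-greedy (each role in turn goes to its best remaining employee) gives 387 pts, worse by 16.
Every other assignment is strictly worse.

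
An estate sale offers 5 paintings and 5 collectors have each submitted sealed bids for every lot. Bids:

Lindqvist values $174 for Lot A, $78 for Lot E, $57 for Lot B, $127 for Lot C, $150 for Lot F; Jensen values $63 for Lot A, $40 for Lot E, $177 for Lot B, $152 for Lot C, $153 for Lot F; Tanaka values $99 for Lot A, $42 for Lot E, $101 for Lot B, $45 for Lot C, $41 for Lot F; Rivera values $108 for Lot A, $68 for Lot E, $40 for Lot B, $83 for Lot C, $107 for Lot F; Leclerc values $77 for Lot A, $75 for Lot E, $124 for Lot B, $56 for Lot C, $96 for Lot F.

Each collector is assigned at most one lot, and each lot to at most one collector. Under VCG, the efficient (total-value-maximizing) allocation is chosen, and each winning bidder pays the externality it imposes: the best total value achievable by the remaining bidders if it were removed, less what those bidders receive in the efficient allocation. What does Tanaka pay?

Efficient allocation: Lindqvist→Lot A ($174), Jensen→Lot C ($152), Tanaka→Lot B ($101), Rivera→Lot F ($107), Leclerc→Lot E ($75); total welfare W = $609.
Tanaka receives Lot B at value $101, so the others get W − 101 = $508.
Without Tanaka: best allocation of the remaining 4 bidders over all 5 lots is Lindqvist→Lot A ($174), Jensen→Lot C ($152), Rivera→Lot F ($107), Leclerc→Lot B ($124), total $557.
VCG payment = (others' best without Tanaka) − (others' welfare with Tanaka) = 557 − 508 = $49.

Tanaka pays $49.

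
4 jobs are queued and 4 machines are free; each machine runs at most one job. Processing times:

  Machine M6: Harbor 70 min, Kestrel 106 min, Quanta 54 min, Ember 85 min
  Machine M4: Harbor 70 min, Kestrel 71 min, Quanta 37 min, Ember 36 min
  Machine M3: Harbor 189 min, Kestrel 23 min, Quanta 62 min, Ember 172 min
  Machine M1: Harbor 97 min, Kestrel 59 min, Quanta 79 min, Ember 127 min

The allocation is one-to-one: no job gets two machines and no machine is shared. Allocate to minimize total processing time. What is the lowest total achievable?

Optimal: Harbor→Machine M6 (70 min), Kestrel→Machine M3 (23 min), Quanta→Machine M1 (79 min), Ember→Machine M4 (36 min) — total 70+23+79+36 = 208 min.
Column-greedy (each machine in turn goes to its cheapest remaining job) gives 210 min, worse by 2.
Swapping Quanta↔Kestrel (Quanta→Machine M3 62 min, Kestrel→Machine M1 59 min) adds 19.

Min total: 208 min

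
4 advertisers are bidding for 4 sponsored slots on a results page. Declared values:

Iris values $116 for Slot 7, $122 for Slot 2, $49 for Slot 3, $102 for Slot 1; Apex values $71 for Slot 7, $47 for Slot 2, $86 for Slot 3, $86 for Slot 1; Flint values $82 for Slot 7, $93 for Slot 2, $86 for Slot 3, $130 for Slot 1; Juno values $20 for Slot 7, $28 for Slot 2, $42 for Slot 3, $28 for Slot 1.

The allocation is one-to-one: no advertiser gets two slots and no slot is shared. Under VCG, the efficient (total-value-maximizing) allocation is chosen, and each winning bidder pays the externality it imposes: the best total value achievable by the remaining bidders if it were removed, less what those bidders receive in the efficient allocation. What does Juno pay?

Efficient allocation: Iris→Slot 2 ($122), Apex→Slot 7 ($71), Flint→Slot 1 ($130), Juno→Slot 3 ($42); total welfare W = $365.
Juno receives Slot 3 at value $42, so the others get W − 42 = $323.
Without Juno: best allocation of the remaining 3 bidders over all 4 slots is Iris→Slot 2 ($122), Apex→Slot 3 ($86), Flint→Slot 1 ($130), total $338.
VCG payment = (others' best without Juno) − (others' welfare with Juno) = 338 − 323 = $15.

Juno pays $15.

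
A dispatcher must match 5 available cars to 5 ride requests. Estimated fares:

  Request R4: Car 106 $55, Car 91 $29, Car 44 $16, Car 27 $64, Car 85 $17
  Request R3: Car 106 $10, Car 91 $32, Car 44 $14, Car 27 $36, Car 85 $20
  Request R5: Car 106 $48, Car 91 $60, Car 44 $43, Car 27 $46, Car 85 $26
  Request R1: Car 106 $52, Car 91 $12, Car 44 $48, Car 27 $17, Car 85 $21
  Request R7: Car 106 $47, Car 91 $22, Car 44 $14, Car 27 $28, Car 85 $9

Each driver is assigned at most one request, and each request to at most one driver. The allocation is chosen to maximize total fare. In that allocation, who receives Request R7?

Car 106 receives Request R7.

Optimal: Car 106→Request R7 ($47), Car 91→Request R5 ($60), Car 44→Request R1 ($48), Car 27→Request R4 ($64), Car 85→Request R3 ($20) — total 47+60+48+64+20 = $239.
Max-entry greedy (repeatedly take the single best remaining cell) gives $210, worse by 29.
Swapping Car 91↔Car 27 (Car 91→Request R4 $29, Car 27→Request R5 $46) loses 49.
No other one-to-one assignment exceeds $239.
Car 106's own top request is Request R4 ($55), but forcing Car 106→Request R4 and reassigning the rest optimally gives only $211 — worse by 28.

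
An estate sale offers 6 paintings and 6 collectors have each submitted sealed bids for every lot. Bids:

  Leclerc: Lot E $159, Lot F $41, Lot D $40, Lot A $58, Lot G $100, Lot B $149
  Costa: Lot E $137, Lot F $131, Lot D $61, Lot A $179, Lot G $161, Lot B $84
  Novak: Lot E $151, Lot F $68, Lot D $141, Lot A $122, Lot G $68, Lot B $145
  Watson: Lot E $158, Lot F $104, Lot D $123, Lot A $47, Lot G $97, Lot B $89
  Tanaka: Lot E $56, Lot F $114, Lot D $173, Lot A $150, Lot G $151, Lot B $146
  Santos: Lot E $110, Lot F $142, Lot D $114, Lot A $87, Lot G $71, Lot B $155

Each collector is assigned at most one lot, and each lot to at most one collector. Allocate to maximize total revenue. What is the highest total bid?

Optimal: Leclerc→Lot B ($149), Costa→Lot A ($179), Novak→Lot D ($141), Watson→Lot E ($158), Tanaka→Lot G ($151), Santos→Lot F ($142) — total 149+179+141+158+151+142 = $920.
Max-entry greedy (repeatedly take the single best remaining cell) gives $838, worse by 82.
Next-best assignment: Leclerc→Lot B, Costa→Lot G, Novak→Lot A, Watson→Lot E, Tanaka→Lot D, Santos→Lot F = $905.
Swapping Novak↔Leclerc (Novak→Lot B $145, Leclerc→Lot D $40) loses 105.

Maximum total: $920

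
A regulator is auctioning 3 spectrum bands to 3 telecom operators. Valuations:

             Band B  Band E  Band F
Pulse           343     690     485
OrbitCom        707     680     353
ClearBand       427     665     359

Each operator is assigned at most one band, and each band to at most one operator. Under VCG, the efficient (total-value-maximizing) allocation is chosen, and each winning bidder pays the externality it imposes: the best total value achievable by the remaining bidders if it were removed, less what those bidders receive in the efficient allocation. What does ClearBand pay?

Efficient allocation: Pulse→Band F ($485M), OrbitCom→Band B ($707M), ClearBand→Band E ($665M); total welfare W = $1857M.
ClearBand receives Band E at value $665M, so the others get W − 665 = $1192M.
Without ClearBand: best allocation of the remaining 2 bidders over all 3 bands is Pulse→Band E ($690M), OrbitCom→Band B ($707M), total $1397M.
VCG payment = (others' best without ClearBand) − (others' welfare with ClearBand) = 1397 − 1192 = $205M.

ClearBand pays $205M.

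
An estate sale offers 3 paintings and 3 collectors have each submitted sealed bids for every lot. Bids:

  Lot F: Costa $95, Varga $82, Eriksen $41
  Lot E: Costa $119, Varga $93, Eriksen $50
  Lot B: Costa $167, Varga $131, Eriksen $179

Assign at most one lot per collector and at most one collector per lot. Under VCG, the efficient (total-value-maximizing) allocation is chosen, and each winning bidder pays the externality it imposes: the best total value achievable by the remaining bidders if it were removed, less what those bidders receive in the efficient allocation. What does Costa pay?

Costa pays $11.

Efficient allocation: Costa→Lot E ($119), Varga→Lot F ($82), Eriksen→Lot B ($179); total welfare W = $380.
Costa receives Lot E at value $119, so the others get W − 119 = $261.
Without Costa: best allocation of the remaining 2 bidders over all 3 lots is Varga→Lot E ($93), Eriksen→Lot B ($179), total $272.
VCG payment = (others' best without Costa) − (others' welfare with Costa) = 272 − 261 = $11.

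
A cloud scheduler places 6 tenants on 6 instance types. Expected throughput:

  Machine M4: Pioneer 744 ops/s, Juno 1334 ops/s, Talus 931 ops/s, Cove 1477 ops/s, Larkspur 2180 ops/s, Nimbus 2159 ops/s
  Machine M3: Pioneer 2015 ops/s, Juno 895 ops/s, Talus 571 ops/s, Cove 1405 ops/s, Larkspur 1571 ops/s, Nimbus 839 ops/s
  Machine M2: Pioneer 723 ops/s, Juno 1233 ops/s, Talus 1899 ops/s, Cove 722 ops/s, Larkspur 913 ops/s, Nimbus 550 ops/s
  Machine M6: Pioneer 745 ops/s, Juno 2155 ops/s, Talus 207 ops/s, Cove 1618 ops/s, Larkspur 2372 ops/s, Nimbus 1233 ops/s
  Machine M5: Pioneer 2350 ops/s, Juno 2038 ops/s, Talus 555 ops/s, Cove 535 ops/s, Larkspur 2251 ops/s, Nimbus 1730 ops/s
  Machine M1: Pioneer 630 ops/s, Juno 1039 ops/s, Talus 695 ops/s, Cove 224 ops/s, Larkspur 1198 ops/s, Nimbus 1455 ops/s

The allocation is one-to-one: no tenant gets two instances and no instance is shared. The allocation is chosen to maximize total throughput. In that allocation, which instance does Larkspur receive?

Optimal: Pioneer→Machine M5 (2350 ops/s), Juno→Machine M6 (2155 ops/s), Talus→Machine M2 (1899 ops/s), Cove→Machine M3 (1405 ops/s), Larkspur→Machine M4 (2180 ops/s), Nimbus→Machine M1 (1455 ops/s) — total 2350+2155+1899+1405+2180+1455 = 11444 ops/s.
Next-best assignment: Pioneer→Machine M3, Juno→Machine M5, Talus→Machine M2, Cove→Machine M4, Larkspur→Machine M6, Nimbus→Machine M1 = 11256 ops/s.
Swapping Larkspur↔Juno (Larkspur→Machine M6 2372 ops/s, Juno→Machine M4 1334 ops/s) loses 629.
No other one-to-one assignment exceeds 11444 ops/s.
Larkspur's own top instance is Machine M6 (2372 ops/s), but forcing Larkspur→Machine M6 and reassigning the rest optimally gives only 11256 ops/s — worse by 188.

Larkspur receives Machine M4.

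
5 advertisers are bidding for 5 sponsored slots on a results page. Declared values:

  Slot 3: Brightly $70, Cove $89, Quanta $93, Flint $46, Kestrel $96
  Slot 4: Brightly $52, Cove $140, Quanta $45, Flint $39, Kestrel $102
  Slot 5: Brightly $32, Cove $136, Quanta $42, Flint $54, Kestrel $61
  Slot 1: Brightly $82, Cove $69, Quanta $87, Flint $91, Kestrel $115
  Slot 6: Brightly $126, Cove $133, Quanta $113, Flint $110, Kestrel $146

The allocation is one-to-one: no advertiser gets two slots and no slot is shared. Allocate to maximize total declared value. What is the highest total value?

Max total: $548

This is a one-to-one assignment (maximum-weight bipartite matching).
Optimal: Brightly→Slot 6 ($126), Cove→Slot 5 ($136), Quanta→Slot 3 ($93), Flint→Slot 1 ($91), Kestrel→Slot 4 ($102) — total 126+136+93+91+102 = $548.
Row-greedy (each advertiser in turn takes its best remaining slot) gives $511, worse by 37.
Next-best assignment: Brightly→Slot 6, Cove→Slot 4, Quanta→Slot 3, Flint→Slot 5, Kestrel→Slot 1 = $528.
Swapping Quanta↔Cove (Quanta→Slot 5 $42, Cove→Slot 3 $89) loses 98.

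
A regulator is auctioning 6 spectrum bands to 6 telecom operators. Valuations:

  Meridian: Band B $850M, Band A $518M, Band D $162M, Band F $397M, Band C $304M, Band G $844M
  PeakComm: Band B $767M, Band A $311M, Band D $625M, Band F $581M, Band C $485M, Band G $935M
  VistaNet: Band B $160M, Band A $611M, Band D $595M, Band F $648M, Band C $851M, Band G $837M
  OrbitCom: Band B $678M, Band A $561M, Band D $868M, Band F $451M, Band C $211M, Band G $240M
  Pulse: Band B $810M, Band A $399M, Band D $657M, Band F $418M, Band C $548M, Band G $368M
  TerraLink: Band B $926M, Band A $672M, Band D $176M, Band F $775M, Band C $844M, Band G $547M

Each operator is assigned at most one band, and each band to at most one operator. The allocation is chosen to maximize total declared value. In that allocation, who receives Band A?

Optimal: Meridian→Band A ($518M), PeakComm→Band G ($935M), VistaNet→Band C ($851M), OrbitCom→Band D ($868M), Pulse→Band B ($810M), TerraLink→Band F ($775M) — total 518+935+851+868+810+775 = $4757M.
Next-best assignment: Meridian→Band B, PeakComm→Band G, VistaNet→Band C, OrbitCom→Band D, Pulse→Band A, TerraLink→Band F = $4678M.
Meridian's own top band is Band B ($850M), but forcing Meridian→Band B and reassigning the rest optimally gives only $4678M — worse by 79.

Meridian receives Band A.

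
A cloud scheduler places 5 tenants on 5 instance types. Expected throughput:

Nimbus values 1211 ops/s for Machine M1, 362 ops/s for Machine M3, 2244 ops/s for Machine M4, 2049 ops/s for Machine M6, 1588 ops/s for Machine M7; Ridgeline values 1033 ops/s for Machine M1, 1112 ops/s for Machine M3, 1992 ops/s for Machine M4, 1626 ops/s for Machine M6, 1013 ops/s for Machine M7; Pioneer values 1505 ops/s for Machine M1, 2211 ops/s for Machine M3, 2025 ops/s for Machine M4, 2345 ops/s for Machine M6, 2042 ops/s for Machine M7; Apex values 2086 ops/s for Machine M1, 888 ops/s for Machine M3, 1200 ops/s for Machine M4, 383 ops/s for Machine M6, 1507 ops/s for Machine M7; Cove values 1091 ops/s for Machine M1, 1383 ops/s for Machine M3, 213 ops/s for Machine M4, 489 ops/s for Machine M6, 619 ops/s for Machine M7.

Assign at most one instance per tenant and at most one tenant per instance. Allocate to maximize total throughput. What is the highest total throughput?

Optimal: Nimbus→Machine M6 (2049 ops/s), Ridgeline→Machine M4 (1992 ops/s), Pioneer→Machine M7 (2042 ops/s), Apex→Machine M1 (2086 ops/s), Cove→Machine M3 (1383 ops/s) — total 2049+1992+2042+2086+1383 = 9552 ops/s.
Row-greedy (each tenant in turn takes its best remaining instance) gives 8786 ops/s, worse by 766.

Maximum total: 9552 ops/s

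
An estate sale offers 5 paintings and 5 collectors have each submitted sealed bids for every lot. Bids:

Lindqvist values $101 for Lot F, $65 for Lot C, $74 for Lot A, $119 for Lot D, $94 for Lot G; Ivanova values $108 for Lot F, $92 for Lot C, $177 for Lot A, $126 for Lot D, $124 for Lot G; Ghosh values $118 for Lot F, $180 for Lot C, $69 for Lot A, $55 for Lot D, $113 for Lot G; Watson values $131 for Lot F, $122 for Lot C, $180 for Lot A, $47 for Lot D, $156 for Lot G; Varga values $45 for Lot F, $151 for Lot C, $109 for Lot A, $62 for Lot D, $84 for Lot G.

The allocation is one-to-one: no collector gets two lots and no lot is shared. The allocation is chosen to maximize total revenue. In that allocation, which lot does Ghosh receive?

Ghosh receives Lot F.

Optimal: Lindqvist→Lot D ($119), Ivanova→Lot A ($177), Ghosh→Lot F ($118), Watson→Lot G ($156), Varga→Lot C ($151) — total 119+177+118+156+151 = $721.
Row-greedy (each collector in turn takes its best remaining lot) gives $677, worse by 44.
Next-best assignment: Lindqvist→Lot D, Ivanova→Lot G, Ghosh→Lot F, Watson→Lot A, Varga→Lot C = $692.
Every other assignment is strictly worse.
Ghosh's own top lot is Lot C ($180), but forcing Ghosh→Lot C and reassigning the rest optimally gives only $691 — worse by 30.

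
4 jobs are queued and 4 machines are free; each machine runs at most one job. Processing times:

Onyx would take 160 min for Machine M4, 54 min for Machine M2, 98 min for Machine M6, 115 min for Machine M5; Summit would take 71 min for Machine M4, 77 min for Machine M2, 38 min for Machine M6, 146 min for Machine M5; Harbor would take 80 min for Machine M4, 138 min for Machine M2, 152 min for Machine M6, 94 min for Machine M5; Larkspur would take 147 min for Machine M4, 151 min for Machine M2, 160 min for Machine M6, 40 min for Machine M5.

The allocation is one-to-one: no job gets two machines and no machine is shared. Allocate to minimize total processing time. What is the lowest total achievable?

Optimal: Onyx→Machine M2 (54 min), Summit→Machine M6 (38 min), Harbor→Machine M4 (80 min), Larkspur→Machine M5 (40 min) — total 54+38+80+40 = 212 min.
Column-greedy (each machine in turn goes to its cheapest remaining job) gives 317 min, worse by 105.
Next-best assignment: Onyx→Machine M6, Summit→Machine M2, Harbor→Machine M4, Larkspur→Machine M5 = 295 min.
Swapping Larkspur↔Onyx (Larkspur→Machine M2 151 min, Onyx→Machine M5 115 min) adds 172.

Min total: 212 min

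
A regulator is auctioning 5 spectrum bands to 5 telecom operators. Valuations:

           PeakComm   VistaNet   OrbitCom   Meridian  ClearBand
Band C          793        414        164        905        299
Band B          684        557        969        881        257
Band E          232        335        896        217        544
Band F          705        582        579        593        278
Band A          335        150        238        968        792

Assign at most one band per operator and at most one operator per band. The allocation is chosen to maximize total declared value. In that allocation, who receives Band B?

Meridian receives Band B.

This is the linear assignment problem.
Optimal: PeakComm→Band C ($793M), VistaNet→Band F ($582M), OrbitCom→Band E ($896M), Meridian→Band B ($881M), ClearBand→Band A ($792M) — total 793+582+896+881+792 = $3944M.
Next-best assignment: PeakComm→Band B, VistaNet→Band F, OrbitCom→Band E, Meridian→Band C, ClearBand→Band A = $3859M.
Meridian's own top band is Band A ($968M), but forcing Meridian→Band A and reassigning the rest optimally gives only $3856M — worse by 88.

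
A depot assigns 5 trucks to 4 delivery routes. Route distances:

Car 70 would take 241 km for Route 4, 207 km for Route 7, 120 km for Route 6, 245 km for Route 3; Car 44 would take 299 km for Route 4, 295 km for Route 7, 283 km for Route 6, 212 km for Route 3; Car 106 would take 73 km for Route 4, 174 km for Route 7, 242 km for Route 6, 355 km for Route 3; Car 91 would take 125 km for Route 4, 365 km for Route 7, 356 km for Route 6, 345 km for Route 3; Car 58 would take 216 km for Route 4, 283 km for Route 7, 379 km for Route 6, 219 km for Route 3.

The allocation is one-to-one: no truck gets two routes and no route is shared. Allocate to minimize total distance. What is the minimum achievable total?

Min total: 631 km

Optimal: Car 91→Route 4 (125 km), Car 106→Route 7 (174 km), Car 70→Route 6 (120 km), Car 44→Route 3 (212 km) — total 125+174+120+212 = 631 km.
Min-entry greedy (repeatedly take the single cheapest remaining cell) gives 688 km, worse by 57.
Next-best assignment: Car 91→Route 4, Car 106→Route 7, Car 70→Route 6, Car 58→Route 3 = 638 km.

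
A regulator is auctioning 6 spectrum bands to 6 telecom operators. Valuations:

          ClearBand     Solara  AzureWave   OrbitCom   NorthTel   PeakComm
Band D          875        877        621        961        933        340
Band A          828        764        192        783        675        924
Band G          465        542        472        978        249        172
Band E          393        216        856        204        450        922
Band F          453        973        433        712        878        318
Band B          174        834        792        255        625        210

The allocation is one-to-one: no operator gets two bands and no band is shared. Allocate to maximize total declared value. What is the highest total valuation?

Max total: $5426M

This is the linear assignment problem.
Optimal: ClearBand→Band A ($828M), Solara→Band F ($973M), AzureWave→Band B ($792M), OrbitCom→Band G ($978M), NorthTel→Band D ($933M), PeakComm→Band E ($922M) — total 828+973+792+978+933+922 = $5426M.
Next-best assignment: ClearBand→Band D, Solara→Band B, AzureWave→Band E, OrbitCom→Band G, NorthTel→Band F, PeakComm→Band A = $5345M.
Swapping AzureWave↔PeakComm (AzureWave→Band E $856M, PeakComm→Band B $210M) loses 648.
Checked against all permutations: $5426M is optimal.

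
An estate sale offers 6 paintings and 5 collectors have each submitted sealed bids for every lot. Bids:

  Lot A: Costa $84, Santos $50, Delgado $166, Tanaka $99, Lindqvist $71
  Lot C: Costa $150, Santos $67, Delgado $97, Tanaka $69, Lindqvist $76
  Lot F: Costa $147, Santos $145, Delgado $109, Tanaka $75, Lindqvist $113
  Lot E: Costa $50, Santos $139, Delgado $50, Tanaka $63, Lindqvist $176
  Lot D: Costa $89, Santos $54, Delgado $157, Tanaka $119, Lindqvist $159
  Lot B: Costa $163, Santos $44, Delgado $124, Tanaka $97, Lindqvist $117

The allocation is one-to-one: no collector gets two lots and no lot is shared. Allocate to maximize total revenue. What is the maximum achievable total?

Optimal: Costa→Lot B ($163), Santos→Lot F ($145), Delgado→Lot A ($166), Tanaka→Lot D ($119), Lindqvist→Lot E ($176) — total 163+145+166+119+176 = $769.
Column-greedy (each lot in turn goes to its best remaining collector) gives $756, worse by 13.

Max total: $769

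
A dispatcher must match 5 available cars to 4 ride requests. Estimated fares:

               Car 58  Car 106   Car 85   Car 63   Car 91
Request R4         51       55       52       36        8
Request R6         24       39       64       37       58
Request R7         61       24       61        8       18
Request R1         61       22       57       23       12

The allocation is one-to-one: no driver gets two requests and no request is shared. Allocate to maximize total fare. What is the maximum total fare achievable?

Optimal: Car 106→Request R4 ($55), Car 91→Request R6 ($58), Car 85→Request R7 ($61), Car 58→Request R1 ($61) — total 55+58+61+61 = $235.
Column-greedy (each request in turn goes to its best remaining driver) gives $203, worse by 32.
Next-best assignment: Car 106→Request R4, Car 91→Request R6, Car 58→Request R7, Car 85→Request R1 = $231.
Swapping Car 85↔Car 91 (Car 85→Request R6 $64, Car 91→Request R7 $18) loses 37.

Max total: $235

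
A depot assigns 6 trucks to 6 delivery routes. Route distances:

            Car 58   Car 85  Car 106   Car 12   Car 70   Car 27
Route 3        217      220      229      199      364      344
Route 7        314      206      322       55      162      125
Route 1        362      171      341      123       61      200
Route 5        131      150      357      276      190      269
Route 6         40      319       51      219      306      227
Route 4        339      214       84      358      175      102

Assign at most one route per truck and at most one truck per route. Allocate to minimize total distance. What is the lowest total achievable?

Treat this as an assignment problem: match each truck to one route.
Optimal: Car 58→Route 5 (131 km), Car 85→Route 3 (220 km), Car 106→Route 6 (51 km), Car 12→Route 7 (55 km), Car 70→Route 1 (61 km), Car 27→Route 4 (102 km) — total 131+220+51+55+61+102 = 620 km.
Next-best assignment: Car 58→Route 3, Car 85→Route 5, Car 106→Route 6, Car 12→Route 7, Car 70→Route 1, Car 27→Route 4 = 636 km.
Swapping Car 106↔Car 70 (Car 106→Route 1 341 km, Car 70→Route 6 306 km) adds 535.

Minimum total: 620 km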